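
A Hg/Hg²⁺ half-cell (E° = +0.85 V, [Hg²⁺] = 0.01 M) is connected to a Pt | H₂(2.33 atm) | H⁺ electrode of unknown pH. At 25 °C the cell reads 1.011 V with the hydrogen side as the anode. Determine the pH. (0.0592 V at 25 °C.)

E°_cell = 0.85 V and n = 2.
log Q = n(E° − E)/0.0592 = 2×(0.85 − 1.011)/0.0592 = -5.439.
With Q = [H⁺]^2 / ([Hg²⁺]·P(H₂)), solving for [H⁺] gives log[H⁺] = -3.536, so pH = 3.54.

pH = 3.54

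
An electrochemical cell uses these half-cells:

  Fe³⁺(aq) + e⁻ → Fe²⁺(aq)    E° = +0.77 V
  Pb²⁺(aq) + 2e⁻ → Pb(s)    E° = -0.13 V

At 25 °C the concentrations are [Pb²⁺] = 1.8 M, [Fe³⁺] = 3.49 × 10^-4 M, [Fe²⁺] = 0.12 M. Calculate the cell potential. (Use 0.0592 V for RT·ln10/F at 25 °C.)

0.742 V

The Fe³⁺/Fe²⁺ couple has the higher reduction potential and acts as the cathode, so E°_cell = +0.77 − (-0.13) = 0.90 V.
Balancing electrons gives n = 2; the reaction quotient is Q = [Pb²⁺]·[Fe²⁺]^2/[Fe³⁺]^2 = 2.13 × 10^5.
At 25 °C, E = E° − (0.0592/n) log Q = 0.90 − (0.0592/2)(5.328) = 0.900 − 0.158 = 0.742 V.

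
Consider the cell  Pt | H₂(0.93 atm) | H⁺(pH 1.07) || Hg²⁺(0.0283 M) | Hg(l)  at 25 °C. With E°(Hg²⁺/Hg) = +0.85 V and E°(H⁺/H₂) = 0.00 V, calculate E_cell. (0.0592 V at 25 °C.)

0.87 V

The Hg²⁺/Hg couple is the cathode, so E°_cell = 0.85 V; n = 2.
[H⁺] = 10^(−1.07) = 0.085 M, and Q = [H⁺]^2 / ([Hg²⁺]·P(H₂)) = 0.275.
E = E° − (0.0592/2) log Q = 0.85 − (0.0592/2)(-0.560) = 0.867 V.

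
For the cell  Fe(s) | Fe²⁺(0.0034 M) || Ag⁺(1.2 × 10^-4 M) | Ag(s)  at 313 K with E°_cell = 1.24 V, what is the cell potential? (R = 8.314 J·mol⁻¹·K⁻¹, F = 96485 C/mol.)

Balancing electrons gives n = 2; the reaction quotient is Q = [Fe²⁺]/[Ag⁺]^2 = 2.36 × 10^5.
E = E° − (RT/nF) ln Q = 1.24 − (8.314×313)/(2×96485) × (12.372) = 1.240 − 0.167 = 1.073 V.

1.07 V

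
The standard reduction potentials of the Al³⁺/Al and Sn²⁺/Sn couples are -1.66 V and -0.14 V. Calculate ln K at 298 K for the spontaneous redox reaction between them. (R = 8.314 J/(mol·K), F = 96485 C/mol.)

ln K = 355.2

E°_cell = -0.14 − (-1.66) = 1.52 V, with n = 6 electrons transferred.
At equilibrium E = 0, so the Nernst equation gives ln K = nFE°/RT = (6)(96485)(1.52)/((8.314)(298)) = 355.16.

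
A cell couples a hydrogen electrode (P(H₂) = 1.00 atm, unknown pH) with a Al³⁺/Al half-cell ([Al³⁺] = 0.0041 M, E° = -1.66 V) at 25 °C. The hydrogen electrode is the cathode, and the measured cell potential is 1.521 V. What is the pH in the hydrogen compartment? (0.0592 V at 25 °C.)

E°_cell = 1.66 V and n = 6.
log Q = n(E° − E)/0.0592 = 6×(1.66 − 1.521)/0.0592 = 14.088.
With Q = [Al³⁺]^2·P(H₂)^3 / [H⁺]^6, solving for [H⁺] gives log[H⁺] = -3.144, so pH = 3.14.

pH = 3.14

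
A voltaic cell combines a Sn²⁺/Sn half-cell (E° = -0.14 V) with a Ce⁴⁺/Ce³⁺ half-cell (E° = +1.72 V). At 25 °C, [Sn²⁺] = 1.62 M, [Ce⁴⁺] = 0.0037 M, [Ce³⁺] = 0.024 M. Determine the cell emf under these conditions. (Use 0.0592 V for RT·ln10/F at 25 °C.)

The Ce⁴⁺/Ce³⁺ couple has the higher reduction potential and acts as the cathode, so E°_cell = +1.72 − (-0.14) = 1.86 V.
Balancing electrons gives n = 2; the reaction quotient is Q = [Sn²⁺]·[Ce³⁺]^2/[Ce⁴⁺]^2 = 68.2.
At 25 °C, E = E° − (0.0592/n) log Q = 1.86 − (0.0592/2)(1.834) = 1.860 − 0.054 = 1.806 V.

1.81 V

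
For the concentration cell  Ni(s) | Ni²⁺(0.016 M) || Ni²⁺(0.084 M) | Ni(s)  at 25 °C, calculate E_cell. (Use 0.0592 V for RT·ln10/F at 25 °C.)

Both half-cells are Ni²⁺/Ni, so E°_cell = 0. The concentrated side is the cathode; the cell reaction moves Ni²⁺ from high to low concentration with n = 2.
Q = [Ni²⁺]_dilute/[Ni²⁺]_conc = 0.016/0.084 = 0.190.
E = 0 − (0.0592/2) log Q = −(0.0592/2)(-0.720) = 0.0213 V.

0.021 V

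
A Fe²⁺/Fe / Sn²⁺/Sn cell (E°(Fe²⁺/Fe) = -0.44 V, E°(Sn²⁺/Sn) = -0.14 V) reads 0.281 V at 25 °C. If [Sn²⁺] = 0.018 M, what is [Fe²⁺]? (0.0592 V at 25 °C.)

From the Nernst equation, log Q = n(E° − E)/0.0592 = 2(0.30 − 0.281)/0.0592 = 0.642, so Q = 4.38.
With Q = [Fe²⁺]/[Sn²⁺] and the known concentrations, [Fe²⁺] in the numerator gives [Fe²⁺] = 0.079 M.

0.079 M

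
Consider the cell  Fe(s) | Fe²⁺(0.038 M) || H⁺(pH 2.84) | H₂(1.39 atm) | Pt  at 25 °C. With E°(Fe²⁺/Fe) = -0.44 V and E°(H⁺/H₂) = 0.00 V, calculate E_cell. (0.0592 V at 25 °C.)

0.31 V

The hydrogen couple is the cathode, so E°_cell = 0.44 V; n = 2.
[H⁺] = 10^(−2.84) = 0.0014 M, and Q = [Fe²⁺]·P(H₂) / [H⁺]^2 = 2.53 × 10^4.
E = E° − (0.0592/2) log Q = 0.44 − (0.0592/2)(4.403) = 0.310 V.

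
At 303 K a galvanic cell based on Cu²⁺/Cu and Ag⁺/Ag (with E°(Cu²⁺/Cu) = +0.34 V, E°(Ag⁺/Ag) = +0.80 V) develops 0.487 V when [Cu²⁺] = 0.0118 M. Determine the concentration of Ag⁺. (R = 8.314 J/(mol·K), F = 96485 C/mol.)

0.31 M

From the Nernst equation, ln Q = nF(E° − E)/RT = 2×96485×(0.46 − 0.487)/(8.314×303) = -2.068, so Q = 0.126.
With Q = [Cu²⁺]/[Ag⁺]^2 and the known concentrations, [Ag⁺]^2 in the denominator gives [Ag⁺] = 0.31 M.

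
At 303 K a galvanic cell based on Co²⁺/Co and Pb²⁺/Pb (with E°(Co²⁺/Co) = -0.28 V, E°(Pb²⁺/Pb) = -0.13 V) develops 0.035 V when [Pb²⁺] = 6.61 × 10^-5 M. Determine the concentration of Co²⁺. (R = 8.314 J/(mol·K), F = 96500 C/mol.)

From the Nernst equation, ln Q = nF(E° − E)/RT = 2×96500×(0.15 − 0.035)/(8.314×303) = 8.811, so Q = 6700.
With Q = [Co²⁺]/[Pb²⁺] and the known concentrations, [Co²⁺] in the numerator gives [Co²⁺] = 0.44 M.

0.44 M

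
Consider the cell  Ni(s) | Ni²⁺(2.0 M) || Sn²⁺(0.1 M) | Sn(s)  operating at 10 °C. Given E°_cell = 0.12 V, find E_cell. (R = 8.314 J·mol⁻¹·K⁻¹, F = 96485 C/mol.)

Balancing electrons gives n = 2; the reaction quotient is Q = [Ni²⁺]/[Sn²⁺] = 20.0.
E = E° − (RT/nF) ln Q = 0.12 − (8.314×283)/(2×96485) × (2.996) = 0.120 − 0.037 = 0.083 V.

0.083 V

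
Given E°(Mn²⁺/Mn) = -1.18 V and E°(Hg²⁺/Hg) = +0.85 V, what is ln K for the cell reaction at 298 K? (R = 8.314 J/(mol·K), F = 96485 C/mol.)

ln K = 158.1

E°_cell = +0.85 − (-1.18) = 2.03 V, with n = 2 electrons transferred.
At equilibrium E = 0, so the Nernst equation gives ln K = nFE°/RT = (2)(96485)(2.03)/((8.314)(298)) = 158.11.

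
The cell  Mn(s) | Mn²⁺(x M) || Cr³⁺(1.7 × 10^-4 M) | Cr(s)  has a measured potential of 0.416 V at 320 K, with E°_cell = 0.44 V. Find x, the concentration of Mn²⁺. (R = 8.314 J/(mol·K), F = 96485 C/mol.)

0.017 M

From the Nernst equation, ln Q = nF(E° − E)/RT = 6×96485×(0.44 − 0.416)/(8.314×320) = 5.222, so Q = 185.
With Q = [Mn²⁺]^3/[Cr³⁺]^2 and the known concentrations, [Mn²⁺]^3 in the numerator gives [Mn²⁺] = 0.017 M.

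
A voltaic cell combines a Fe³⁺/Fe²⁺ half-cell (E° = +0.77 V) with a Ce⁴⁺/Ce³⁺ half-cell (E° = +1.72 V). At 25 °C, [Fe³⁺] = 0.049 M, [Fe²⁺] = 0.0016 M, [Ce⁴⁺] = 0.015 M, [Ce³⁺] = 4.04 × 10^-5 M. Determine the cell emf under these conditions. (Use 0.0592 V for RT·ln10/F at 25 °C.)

The Ce⁴⁺/Ce³⁺ couple has the higher reduction potential and acts as the cathode, so E°_cell = +1.72 − (+0.77) = 0.95 V.
Balancing electrons gives n = 1; the reaction quotient is Q = [Fe³⁺]·[Ce³⁺]/([Fe²⁺]·[Ce⁴⁺]) = 0.0825.
At 25 °C, E = E° − (0.0592/n) log Q = 0.95 − (0.0592/1)(-1.084) = 0.950 + 0.064 = 1.014 V.

1.01 V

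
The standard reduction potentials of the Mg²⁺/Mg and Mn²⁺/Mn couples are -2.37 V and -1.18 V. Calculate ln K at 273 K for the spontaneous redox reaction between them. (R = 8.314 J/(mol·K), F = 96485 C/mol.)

ln K = 101.2

E°_cell = -1.18 − (-2.37) = 1.19 V, with n = 2 electrons transferred.
At equilibrium E = 0, so the Nernst equation gives ln K = nFE°/RT = (2)(96485)(1.19)/((8.314)(273)) = 101.17.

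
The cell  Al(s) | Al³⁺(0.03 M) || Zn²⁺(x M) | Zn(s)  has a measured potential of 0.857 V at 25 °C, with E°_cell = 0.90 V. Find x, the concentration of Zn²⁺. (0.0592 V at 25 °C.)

0.0034 M

From the Nernst equation, log Q = n(E° − E)/0.0592 = 6(0.90 − 0.857)/0.0592 = 4.358, so Q = 2.28 × 10^4.
With Q = [Al³⁺]^2/[Zn²⁺]^3 and the known concentrations, [Zn²⁺]^3 in the denominator gives [Zn²⁺] = 0.0034 M.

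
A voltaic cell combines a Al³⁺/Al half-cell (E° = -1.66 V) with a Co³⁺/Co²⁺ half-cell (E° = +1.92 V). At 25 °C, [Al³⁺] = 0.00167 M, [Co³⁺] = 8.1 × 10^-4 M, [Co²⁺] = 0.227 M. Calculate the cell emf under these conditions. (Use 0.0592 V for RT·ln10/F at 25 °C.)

3.49 V

The Co³⁺/Co²⁺ couple has the higher reduction potential and acts as the cathode, so E°_cell = +1.92 − (-1.66) = 3.58 V.
Balancing electrons gives n = 3; the reaction quotient is Q = [Al³⁺]·[Co²⁺]^3/[Co³⁺]^3 = 3.68 × 10^4.
At 25 °C, E = E° − (0.0592/n) log Q = 3.58 − (0.0592/3)(4.565) = 3.580 − 0.090 = 3.490 V.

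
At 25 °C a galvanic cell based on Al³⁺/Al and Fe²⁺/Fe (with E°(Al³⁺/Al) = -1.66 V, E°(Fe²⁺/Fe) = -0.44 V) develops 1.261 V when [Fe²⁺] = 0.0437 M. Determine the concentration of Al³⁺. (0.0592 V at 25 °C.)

7.6 × 10^-5 M

From the Nernst equation, log Q = n(E° − E)/0.0592 = 6(1.22 − 1.261)/0.0592 = -4.155, so Q = 6.99 × 10^-5.
With Q = [Al³⁺]^2/[Fe²⁺]^3 and the known concentrations, [Al³⁺]^2 in the numerator gives [Al³⁺] = 7.6 × 10^-5 M.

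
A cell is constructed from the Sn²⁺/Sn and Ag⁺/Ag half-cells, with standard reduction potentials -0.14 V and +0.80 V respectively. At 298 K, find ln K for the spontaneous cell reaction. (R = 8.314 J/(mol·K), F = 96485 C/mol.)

E°_cell = +0.80 − (-0.14) = 0.94 V, with n = 2 electrons transferred.
At equilibrium E = 0, so the Nernst equation gives ln K = nFE°/RT = (2)(96485)(0.94)/((8.314)(298)) = 73.21.

ln K = 73.2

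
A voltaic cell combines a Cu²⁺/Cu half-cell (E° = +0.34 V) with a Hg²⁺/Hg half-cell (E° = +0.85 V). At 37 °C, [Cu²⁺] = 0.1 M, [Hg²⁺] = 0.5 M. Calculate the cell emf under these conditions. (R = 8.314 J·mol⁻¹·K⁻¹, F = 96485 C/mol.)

The Hg²⁺/Hg couple has the higher reduction potential and acts as the cathode, so E°_cell = +0.85 − (+0.34) = 0.51 V.
Balancing electrons gives n = 2; the reaction quotient is Q = [Cu²⁺]/[Hg²⁺] = 0.200.
E = E° − (RT/nF) ln Q = 0.51 − (8.314×310)/(2×96485) × (-1.609) = 0.510 + 0.021 = 0.531 V.

0.531 V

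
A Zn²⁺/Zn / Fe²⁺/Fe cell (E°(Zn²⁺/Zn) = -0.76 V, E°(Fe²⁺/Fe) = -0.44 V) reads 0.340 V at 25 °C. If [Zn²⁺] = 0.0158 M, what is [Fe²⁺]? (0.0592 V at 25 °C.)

From the Nernst equation, log Q = n(E° − E)/0.0592 = 2(0.32 − 0.340)/0.0592 = -0.676, so Q = 0.211.
With Q = [Zn²⁺]/[Fe²⁺] and the known concentrations, [Fe²⁺] in the denominator gives [Fe²⁺] = 0.075 M.

0.075 M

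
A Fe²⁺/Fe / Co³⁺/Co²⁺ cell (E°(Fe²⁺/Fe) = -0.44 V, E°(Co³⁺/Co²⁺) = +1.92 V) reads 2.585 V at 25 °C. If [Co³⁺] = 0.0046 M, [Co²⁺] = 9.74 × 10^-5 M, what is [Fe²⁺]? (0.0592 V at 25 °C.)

5.6 × 10^-5 M

From the Nernst equation, log Q = n(E° − E)/0.0592 = 2(2.36 − 2.585)/0.0592 = -7.601, so Q = 2.5 × 10^-8.
With Q = [Fe²⁺]·[Co²⁺]^2/[Co³⁺]^2 and the known concentrations, [Fe²⁺] in the numerator gives [Fe²⁺] = 5.6 × 10^-5 M.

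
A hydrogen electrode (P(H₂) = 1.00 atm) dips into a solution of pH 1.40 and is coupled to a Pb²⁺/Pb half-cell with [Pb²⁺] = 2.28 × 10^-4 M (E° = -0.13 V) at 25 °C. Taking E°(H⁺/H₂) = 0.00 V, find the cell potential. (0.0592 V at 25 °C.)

The hydrogen couple is the cathode, so E°_cell = 0.13 V; n = 2.
[H⁺] = 10^(−1.40) = 0.040 M, and Q = [Pb²⁺]·P(H₂) / [H⁺]^2 = 0.144.
E = E° − (0.0592/2) log Q = 0.13 − (0.0592/2)(-0.842) = 0.155 V.

0.15 V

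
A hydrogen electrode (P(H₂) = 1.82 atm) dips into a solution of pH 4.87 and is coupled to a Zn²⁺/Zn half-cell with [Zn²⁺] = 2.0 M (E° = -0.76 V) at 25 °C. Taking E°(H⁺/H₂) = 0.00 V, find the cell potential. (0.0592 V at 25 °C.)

0.46 V

The hydrogen couple is the cathode, so E°_cell = 0.76 V; n = 2.
[H⁺] = 10^(−4.87) = 1.3 × 10^-5 M, and Q = [Zn²⁺]·P(H₂) / [H⁺]^2 = 2 × 10^10.
E = E° − (0.0592/2) log Q = 0.76 − (0.0592/2)(10.301) = 0.455 V.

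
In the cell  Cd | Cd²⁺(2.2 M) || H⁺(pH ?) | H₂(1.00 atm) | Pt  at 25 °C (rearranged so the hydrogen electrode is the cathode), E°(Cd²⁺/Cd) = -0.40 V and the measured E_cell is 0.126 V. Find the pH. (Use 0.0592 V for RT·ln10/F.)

pH = 4.46

E°_cell = 0.40 V and n = 2.
log Q = n(E° − E)/0.0592 = 2×(0.40 − 0.126)/0.0592 = 9.257.
With Q = [Cd²⁺]·P(H₂) / [H⁺]^2, solving for [H⁺] gives log[H⁺] = -4.457, so pH = 4.46.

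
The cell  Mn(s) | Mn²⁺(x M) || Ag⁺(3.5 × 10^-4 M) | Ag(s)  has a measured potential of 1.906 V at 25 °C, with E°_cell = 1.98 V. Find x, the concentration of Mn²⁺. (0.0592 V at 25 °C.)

3.9 × 10^-5 M

From the Nernst equation, log Q = n(E° − E)/0.0592 = 2(1.98 − 1.906)/0.0592 = 2.500, so Q = 316.
With Q = [Mn²⁺]/[Ag⁺]^2 and the known concentrations, [Mn²⁺] in the numerator gives [Mn²⁺] = 3.9 × 10^-5 M.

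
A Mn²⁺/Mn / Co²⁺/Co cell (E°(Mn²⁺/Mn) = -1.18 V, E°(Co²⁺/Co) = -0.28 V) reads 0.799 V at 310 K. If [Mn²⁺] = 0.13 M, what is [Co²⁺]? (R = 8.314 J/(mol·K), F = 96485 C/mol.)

6.8 × 10^-5 M

From the Nernst equation, ln Q = nF(E° − E)/RT = 2×96485×(0.90 − 0.799)/(8.314×310) = 7.562, so Q = 1920.
With Q = [Mn²⁺]/[Co²⁺] and the known concentrations, [Co²⁺] in the denominator gives [Co²⁺] = 6.8 × 10^-5 M.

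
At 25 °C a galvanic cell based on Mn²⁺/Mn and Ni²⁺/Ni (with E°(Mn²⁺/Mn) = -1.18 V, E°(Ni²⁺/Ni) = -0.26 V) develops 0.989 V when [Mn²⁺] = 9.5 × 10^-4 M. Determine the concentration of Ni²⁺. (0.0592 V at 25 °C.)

From the Nernst equation, log Q = n(E° − E)/0.0592 = 2(0.92 − 0.989)/0.0592 = -2.331, so Q = 0.00467.
With Q = [Mn²⁺]/[Ni²⁺] and the known concentrations, [Ni²⁺] in the denominator gives [Ni²⁺] = 0.2 M.

0.2 M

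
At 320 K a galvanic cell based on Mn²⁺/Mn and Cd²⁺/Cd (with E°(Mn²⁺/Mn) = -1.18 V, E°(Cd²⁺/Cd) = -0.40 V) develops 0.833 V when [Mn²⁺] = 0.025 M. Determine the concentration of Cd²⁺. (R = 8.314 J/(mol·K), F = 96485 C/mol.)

1.2 M

From the Nernst equation, ln Q = nF(E° − E)/RT = 2×96485×(0.78 − 0.833)/(8.314×320) = -3.844, so Q = 0.0214.
With Q = [Mn²⁺]/[Cd²⁺] and the known concentrations, [Cd²⁺] in the denominator gives [Cd²⁺] = 1.2 M.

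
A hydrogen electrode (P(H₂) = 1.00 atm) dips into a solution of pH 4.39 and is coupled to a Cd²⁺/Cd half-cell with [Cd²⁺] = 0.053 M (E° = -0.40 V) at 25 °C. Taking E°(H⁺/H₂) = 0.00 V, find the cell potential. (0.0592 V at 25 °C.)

0.18 V

The hydrogen couple is the cathode, so E°_cell = 0.40 V; n = 2.
[H⁺] = 10^(−4.39) = 4.1 × 10^-5 M, and Q = [Cd²⁺]·P(H₂) / [H⁺]^2 = 3.19 × 10^7.
E = E° − (0.0592/2) log Q = 0.40 − (0.0592/2)(7.504) = 0.178 V.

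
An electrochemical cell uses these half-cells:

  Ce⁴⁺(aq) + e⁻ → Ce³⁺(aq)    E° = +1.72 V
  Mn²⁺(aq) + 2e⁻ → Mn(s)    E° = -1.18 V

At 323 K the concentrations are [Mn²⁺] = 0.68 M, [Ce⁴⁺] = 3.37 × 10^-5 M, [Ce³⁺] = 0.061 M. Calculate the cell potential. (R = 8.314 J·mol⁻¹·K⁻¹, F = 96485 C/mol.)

2.70 V

The Ce⁴⁺/Ce³⁺ couple has the higher reduction potential and acts as the cathode, so E°_cell = +1.72 − (-1.18) = 2.90 V.
Balancing electrons gives n = 2; the reaction quotient is Q = [Mn²⁺]·[Ce³⁺]^2/[Ce⁴⁺]^2 = 2.23 × 10^6.
E = E° − (RT/nF) ln Q = 2.90 − (8.314×323)/(2×96485) × (14.617) = 2.900 − 0.203 = 2.697 V.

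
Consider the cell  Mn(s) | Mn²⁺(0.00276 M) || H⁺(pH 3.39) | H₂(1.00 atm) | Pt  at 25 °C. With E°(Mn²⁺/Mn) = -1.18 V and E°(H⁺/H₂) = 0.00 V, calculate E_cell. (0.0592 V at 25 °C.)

The hydrogen couple is the cathode, so E°_cell = 1.18 V; n = 2.
[H⁺] = 10^(−3.39) = 4.1 × 10^-4 M, and Q = [Mn²⁺]·P(H₂) / [H⁺]^2 = 1.66 × 10^4.
E = E° − (0.0592/2) log Q = 1.18 − (0.0592/2)(4.221) = 1.055 V.

1.06 V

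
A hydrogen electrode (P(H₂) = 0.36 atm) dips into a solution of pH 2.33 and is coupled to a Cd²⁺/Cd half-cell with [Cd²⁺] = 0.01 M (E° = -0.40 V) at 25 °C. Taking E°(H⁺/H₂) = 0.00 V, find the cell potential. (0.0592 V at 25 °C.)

0.33 V

The hydrogen couple is the cathode, so E°_cell = 0.40 V; n = 2.
[H⁺] = 10^(−2.33) = 0.0047 M, and Q = [Cd²⁺]·P(H₂) / [H⁺]^2 = 165.
E = E° − (0.0592/2) log Q = 0.40 − (0.0592/2)(2.216) = 0.334 V.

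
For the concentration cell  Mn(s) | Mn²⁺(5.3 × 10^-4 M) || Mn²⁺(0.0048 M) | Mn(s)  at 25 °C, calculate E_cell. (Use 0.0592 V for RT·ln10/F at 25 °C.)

Both half-cells are Mn²⁺/Mn, so E°_cell = 0. The concentrated side is the cathode; the cell reaction moves Mn²⁺ from high to low concentration with n = 2.
Q = [Mn²⁺]_dilute/[Mn²⁺]_conc = 5.3 × 10^-4/0.0048 = 0.110.
E = 0 − (0.0592/2) log Q = −(0.0592/2)(-0.957) = 0.0283 V.

0.028 V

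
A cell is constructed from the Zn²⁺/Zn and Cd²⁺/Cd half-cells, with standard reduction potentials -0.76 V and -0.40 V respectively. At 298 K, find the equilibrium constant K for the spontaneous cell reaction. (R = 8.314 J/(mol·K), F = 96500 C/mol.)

E°_cell = -0.40 − (-0.76) = 0.36 V, with n = 2 electrons transferred.
At equilibrium E = 0, so the Nernst equation gives ln K = nFE°/RT = (2)(96500)(0.36)/((8.314)(298)) = 28.04.
K = e^28.04 = 1.5 × 10^12.

1.5 × 10^12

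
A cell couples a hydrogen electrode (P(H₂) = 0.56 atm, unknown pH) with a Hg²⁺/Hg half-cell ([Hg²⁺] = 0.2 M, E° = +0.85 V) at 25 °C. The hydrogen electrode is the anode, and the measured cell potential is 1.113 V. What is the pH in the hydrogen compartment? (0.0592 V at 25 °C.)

pH = 4.92

E°_cell = 0.85 V and n = 2.
log Q = n(E° − E)/0.0592 = 2×(0.85 − 1.113)/0.0592 = -8.885.
With Q = [H⁺]^2 / ([Hg²⁺]·P(H₂)), solving for [H⁺] gives log[H⁺] = -4.918, so pH = 4.92.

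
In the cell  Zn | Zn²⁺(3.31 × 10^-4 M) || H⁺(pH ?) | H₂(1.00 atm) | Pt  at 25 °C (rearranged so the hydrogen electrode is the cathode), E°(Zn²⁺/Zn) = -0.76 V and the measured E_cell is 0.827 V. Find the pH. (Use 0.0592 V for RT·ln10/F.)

pH = 0.61

E°_cell = 0.76 V and n = 2.
log Q = n(E° − E)/0.0592 = 2×(0.76 − 0.827)/0.0592 = -2.264.
With Q = [Zn²⁺]·P(H₂) / [H⁺]^2, solving for [H⁺] gives log[H⁺] = -0.608, so pH = 0.61.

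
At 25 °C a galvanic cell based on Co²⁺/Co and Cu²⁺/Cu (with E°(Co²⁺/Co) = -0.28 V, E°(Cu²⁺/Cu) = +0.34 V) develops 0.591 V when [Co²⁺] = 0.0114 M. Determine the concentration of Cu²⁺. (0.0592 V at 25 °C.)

From the Nernst equation, log Q = n(E° − E)/0.0592 = 2(0.62 − 0.591)/0.0592 = 0.980, so Q = 9.54.
With Q = [Co²⁺]/[Cu²⁺] and the known concentrations, [Cu²⁺] in the denominator gives [Cu²⁺] = 0.0012 M.

0.0012 M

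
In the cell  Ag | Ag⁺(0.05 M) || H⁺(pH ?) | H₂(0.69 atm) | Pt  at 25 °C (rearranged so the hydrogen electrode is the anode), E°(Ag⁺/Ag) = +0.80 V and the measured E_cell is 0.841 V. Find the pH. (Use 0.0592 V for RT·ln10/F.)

E°_cell = 0.80 V and n = 2.
log Q = n(E° − E)/0.0592 = 2×(0.80 − 0.841)/0.0592 = -1.385.
With Q = [H⁺]^2 / ([Ag⁺]^2·P(H₂)), solving for [H⁺] gives log[H⁺] = -2.074, so pH = 2.07.

pH = 2.07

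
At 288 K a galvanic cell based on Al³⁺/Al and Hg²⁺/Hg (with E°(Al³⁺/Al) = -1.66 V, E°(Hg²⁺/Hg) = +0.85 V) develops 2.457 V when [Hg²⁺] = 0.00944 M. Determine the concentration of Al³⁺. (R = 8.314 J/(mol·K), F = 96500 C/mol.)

0.56 M

From the Nernst equation, ln Q = nF(E° − E)/RT = 6×96500×(2.51 − 2.457)/(8.314×288) = 12.816, so Q = 3.68 × 10^5.
With Q = [Al³⁺]^2/[Hg²⁺]^3 and the known concentrations, [Al³⁺]^2 in the numerator gives [Al³⁺] = 0.56 M.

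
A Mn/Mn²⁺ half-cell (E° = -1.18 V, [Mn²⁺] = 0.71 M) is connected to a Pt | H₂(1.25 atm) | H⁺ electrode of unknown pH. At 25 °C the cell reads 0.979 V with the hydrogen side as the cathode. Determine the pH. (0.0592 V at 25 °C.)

pH = 3.42

E°_cell = 1.18 V and n = 2.
log Q = n(E° − E)/0.0592 = 2×(1.18 − 0.979)/0.0592 = 6.791.
With Q = [Mn²⁺]·P(H₂) / [H⁺]^2, solving for [H⁺] gives log[H⁺] = -3.421, so pH = 3.42.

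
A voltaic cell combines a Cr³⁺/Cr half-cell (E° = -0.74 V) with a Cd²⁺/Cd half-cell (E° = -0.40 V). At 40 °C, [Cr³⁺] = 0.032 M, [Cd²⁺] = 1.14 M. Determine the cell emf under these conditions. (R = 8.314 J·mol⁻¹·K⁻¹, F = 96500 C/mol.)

0.373 V

The Cd²⁺/Cd couple has the higher reduction potential and acts as the cathode, so E°_cell = -0.40 − (-0.74) = 0.34 V.
Balancing electrons gives n = 6; the reaction quotient is Q = [Cr³⁺]^2/[Cd²⁺]^3 = 6.91 × 10^-4.
E = E° − (RT/nF) ln Q = 0.34 − (8.314×313)/(6×96500) × (-7.277) = 0.340 + 0.033 = 0.373 V.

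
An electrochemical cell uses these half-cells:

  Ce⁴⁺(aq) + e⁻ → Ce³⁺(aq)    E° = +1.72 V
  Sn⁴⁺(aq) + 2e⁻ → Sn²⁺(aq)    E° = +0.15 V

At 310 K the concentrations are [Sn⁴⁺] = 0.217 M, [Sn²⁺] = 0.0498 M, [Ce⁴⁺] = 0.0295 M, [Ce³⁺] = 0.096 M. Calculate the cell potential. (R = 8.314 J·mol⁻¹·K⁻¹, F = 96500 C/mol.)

1.52 V

The Ce⁴⁺/Ce³⁺ couple has the higher reduction potential and acts as the cathode, so E°_cell = +1.72 − (+0.15) = 1.57 V.
Balancing electrons gives n = 2; the reaction quotient is Q = [Sn⁴⁺]·[Ce³⁺]^2/([Sn²⁺]·[Ce⁴⁺]^2) = 46.1.
E = E° − (RT/nF) ln Q = 1.57 − (8.314×310)/(2×96500) × (3.832) = 1.570 − 0.051 = 1.519 V.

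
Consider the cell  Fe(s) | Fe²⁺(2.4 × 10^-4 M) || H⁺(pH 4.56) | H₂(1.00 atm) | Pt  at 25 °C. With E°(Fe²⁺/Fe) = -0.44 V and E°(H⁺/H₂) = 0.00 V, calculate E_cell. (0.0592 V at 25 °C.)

The hydrogen couple is the cathode, so E°_cell = 0.44 V; n = 2.
[H⁺] = 10^(−4.56) = 2.8 × 10^-5 M, and Q = [Fe²⁺]·P(H₂) / [H⁺]^2 = 3.16 × 10^5.
E = E° − (0.0592/2) log Q = 0.44 − (0.0592/2)(5.500) = 0.277 V.

0.28 V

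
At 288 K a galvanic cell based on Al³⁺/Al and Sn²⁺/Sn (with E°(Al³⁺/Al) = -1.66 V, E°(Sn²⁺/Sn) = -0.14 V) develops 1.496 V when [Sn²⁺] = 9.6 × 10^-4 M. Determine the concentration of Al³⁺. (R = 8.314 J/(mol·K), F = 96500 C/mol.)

From the Nernst equation, ln Q = nF(E° − E)/RT = 6×96500×(1.52 − 1.496)/(8.314×288) = 5.803, so Q = 331.
With Q = [Al³⁺]^2/[Sn²⁺]^3 and the known concentrations, [Al³⁺]^2 in the numerator gives [Al³⁺] = 5.4 × 10^-4 M.

5.4 × 10^-4 M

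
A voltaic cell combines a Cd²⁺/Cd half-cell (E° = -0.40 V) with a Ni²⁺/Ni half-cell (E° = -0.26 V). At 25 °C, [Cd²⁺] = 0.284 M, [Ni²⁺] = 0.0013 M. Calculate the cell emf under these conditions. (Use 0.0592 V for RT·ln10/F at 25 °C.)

The Ni²⁺/Ni couple has the higher reduction potential and acts as the cathode, so E°_cell = -0.26 − (-0.40) = 0.14 V.
Balancing electrons gives n = 2; the reaction quotient is Q = [Cd²⁺]/[Ni²⁺] = 218.
At 25 °C, E = E° − (0.0592/n) log Q = 0.14 − (0.0592/2)(2.339) = 0.140 − 0.069 = 0.071 V.

0.071 V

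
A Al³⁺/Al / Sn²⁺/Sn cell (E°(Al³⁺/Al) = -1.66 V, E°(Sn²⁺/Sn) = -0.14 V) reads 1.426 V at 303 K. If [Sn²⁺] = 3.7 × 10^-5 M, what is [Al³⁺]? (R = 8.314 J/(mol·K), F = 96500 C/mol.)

From the Nernst equation, ln Q = nF(E° − E)/RT = 6×96500×(1.52 − 1.426)/(8.314×303) = 21.605, so Q = 2.42 × 10^9.
With Q = [Al³⁺]^2/[Sn²⁺]^3 and the known concentrations, [Al³⁺]^2 in the numerator gives [Al³⁺] = 0.011 M.

0.011 M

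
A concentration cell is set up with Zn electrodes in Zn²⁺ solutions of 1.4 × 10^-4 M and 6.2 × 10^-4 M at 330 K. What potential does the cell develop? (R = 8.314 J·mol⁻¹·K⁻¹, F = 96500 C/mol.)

Both half-cells are Zn²⁺/Zn, so E°_cell = 0. The concentrated side is the cathode; the cell reaction moves Zn²⁺ from high to low concentration with n = 2.
Q = [Zn²⁺]_dilute/[Zn²⁺]_conc = 1.4 × 10^-4/6.2 × 10^-4 = 0.226.
E = 0 − (RT/nF) ln Q = −((8.314×330)/(2×96500))(-1.488) = 0.0212 V.

0.021 V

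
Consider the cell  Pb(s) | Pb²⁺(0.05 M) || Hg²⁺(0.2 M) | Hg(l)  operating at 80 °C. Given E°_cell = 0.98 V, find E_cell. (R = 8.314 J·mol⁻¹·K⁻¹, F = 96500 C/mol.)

Balancing electrons gives n = 2; the reaction quotient is Q = [Pb²⁺]/[Hg²⁺] = 0.250.
E = E° − (RT/nF) ln Q = 0.98 − (8.314×353)/(2×96500) × (-1.386) = 0.980 + 0.021 = 1.001 V.

1.00 V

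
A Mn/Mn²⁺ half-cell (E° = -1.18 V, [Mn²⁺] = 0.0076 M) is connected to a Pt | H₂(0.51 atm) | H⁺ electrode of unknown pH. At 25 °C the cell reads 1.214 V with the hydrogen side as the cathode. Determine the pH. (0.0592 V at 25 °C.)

E°_cell = 1.18 V and n = 2.
log Q = n(E° − E)/0.0592 = 2×(1.18 − 1.214)/0.0592 = -1.149.
With Q = [Mn²⁺]·P(H₂) / [H⁺]^2, solving for [H⁺] gives log[H⁺] = -0.631, so pH = 0.63.

pH = 0.63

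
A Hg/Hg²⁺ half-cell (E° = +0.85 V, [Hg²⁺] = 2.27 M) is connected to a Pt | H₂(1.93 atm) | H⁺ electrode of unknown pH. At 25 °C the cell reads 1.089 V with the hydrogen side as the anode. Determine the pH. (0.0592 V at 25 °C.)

E°_cell = 0.85 V and n = 2.
log Q = n(E° − E)/0.0592 = 2×(0.85 − 1.089)/0.0592 = -8.074.
With Q = [H⁺]^2 / ([Hg²⁺]·P(H₂)), solving for [H⁺] gives log[H⁺] = -3.716, so pH = 3.72.

pH = 3.72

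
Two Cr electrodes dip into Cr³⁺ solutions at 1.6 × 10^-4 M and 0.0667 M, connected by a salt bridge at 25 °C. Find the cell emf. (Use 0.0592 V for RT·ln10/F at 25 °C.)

Both half-cells are Cr³⁺/Cr, so E°_cell = 0. The concentrated side is the cathode; the cell reaction moves Cr³⁺ from high to low concentration with n = 3.
Q = [Cr³⁺]_dilute/[Cr³⁺]_conc = 1.6 × 10^-4/0.0667 = 0.00240.
E = 0 − (0.0592/3) log Q = −(0.0592/3)(-2.620) = 0.0517 V.

0.052 V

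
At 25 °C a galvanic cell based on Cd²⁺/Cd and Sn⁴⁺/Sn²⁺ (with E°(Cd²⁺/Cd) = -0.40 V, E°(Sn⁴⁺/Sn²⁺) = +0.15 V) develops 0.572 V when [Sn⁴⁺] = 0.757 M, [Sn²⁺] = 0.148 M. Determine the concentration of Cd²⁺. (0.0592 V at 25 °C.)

From the Nernst equation, log Q = n(E° − E)/0.0592 = 2(0.55 − 0.572)/0.0592 = -0.743, so Q = 0.181.
With Q = [Cd²⁺]·[Sn²⁺]/[Sn⁴⁺] and the known concentrations, [Cd²⁺] in the numerator gives [Cd²⁺] = 0.92 M.

0.92 M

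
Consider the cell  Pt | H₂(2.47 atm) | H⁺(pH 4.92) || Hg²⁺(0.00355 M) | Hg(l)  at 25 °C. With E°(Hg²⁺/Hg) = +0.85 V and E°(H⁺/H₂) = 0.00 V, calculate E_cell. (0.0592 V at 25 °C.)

1.08 V

The Hg²⁺/Hg couple is the cathode, so E°_cell = 0.85 V; n = 2.
[H⁺] = 10^(−4.92) = 1.2 × 10^-5 M, and Q = [H⁺]^2 / ([Hg²⁺]·P(H₂)) = 1.65 × 10^-8.
E = E° − (0.0592/2) log Q = 0.85 − (0.0592/2)(-7.783) = 1.080 V.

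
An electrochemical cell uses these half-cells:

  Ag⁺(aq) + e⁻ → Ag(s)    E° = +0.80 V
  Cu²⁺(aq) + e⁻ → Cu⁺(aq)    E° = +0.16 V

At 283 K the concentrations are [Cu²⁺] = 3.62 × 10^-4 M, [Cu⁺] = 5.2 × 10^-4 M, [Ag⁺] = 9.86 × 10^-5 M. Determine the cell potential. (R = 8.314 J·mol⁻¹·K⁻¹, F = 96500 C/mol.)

The Ag⁺/Ag couple has the higher reduction potential and acts as the cathode, so E°_cell = +0.80 − (+0.16) = 0.64 V.
Balancing electrons gives n = 1; the reaction quotient is Q = [Cu²⁺]/([Cu⁺]·[Ag⁺]) = 7060.
E = E° − (RT/nF) ln Q = 0.64 − (8.314×283)/(1×96500) × (8.862) = 0.640 − 0.216 = 0.424 V.

0.424 V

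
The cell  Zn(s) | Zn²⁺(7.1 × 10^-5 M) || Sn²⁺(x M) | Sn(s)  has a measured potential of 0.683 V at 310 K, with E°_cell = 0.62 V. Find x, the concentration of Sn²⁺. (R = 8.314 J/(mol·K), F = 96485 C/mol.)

From the Nernst equation, ln Q = nF(E° − E)/RT = 2×96485×(0.62 − 0.683)/(8.314×310) = -4.717, so Q = 0.00894.
With Q = [Zn²⁺]/[Sn²⁺] and the known concentrations, [Sn²⁺] in the denominator gives [Sn²⁺] = 0.0079 M.

0.0079 M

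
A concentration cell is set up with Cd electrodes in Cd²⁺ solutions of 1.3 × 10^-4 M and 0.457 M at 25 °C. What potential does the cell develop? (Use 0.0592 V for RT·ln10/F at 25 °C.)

Both half-cells are Cd²⁺/Cd, so E°_cell = 0. The concentrated side is the cathode; the cell reaction moves Cd²⁺ from high to low concentration with n = 2.
Q = [Cd²⁺]_dilute/[Cd²⁺]_conc = 1.3 × 10^-4/0.457 = 2.84 × 10^-4.
E = 0 − (0.0592/2) log Q = −(0.0592/2)(-3.546) = 0.1050 V.

0.10 V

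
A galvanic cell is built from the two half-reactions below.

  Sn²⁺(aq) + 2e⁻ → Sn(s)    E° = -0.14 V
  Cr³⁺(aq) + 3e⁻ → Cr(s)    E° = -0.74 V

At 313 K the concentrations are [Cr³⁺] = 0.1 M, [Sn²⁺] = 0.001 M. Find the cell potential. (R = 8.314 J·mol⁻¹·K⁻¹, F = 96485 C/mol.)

The Sn²⁺/Sn couple has the higher reduction potential and acts as the cathode, so E°_cell = -0.14 − (-0.74) = 0.60 V.
Balancing electrons gives n = 6; the reaction quotient is Q = [Cr³⁺]^2/[Sn²⁺]^3 = 1 × 10^7.
E = E° − (RT/nF) ln Q = 0.60 − (8.314×313)/(6×96485) × (16.118) = 0.600 − 0.072 = 0.528 V.

0.528 V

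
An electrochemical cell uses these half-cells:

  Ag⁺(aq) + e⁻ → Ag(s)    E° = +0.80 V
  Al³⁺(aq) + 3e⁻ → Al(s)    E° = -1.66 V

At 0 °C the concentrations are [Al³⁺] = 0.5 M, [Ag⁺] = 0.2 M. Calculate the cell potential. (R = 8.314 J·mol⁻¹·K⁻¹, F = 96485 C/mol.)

The Ag⁺/Ag couple has the higher reduction potential and acts as the cathode, so E°_cell = +0.80 − (-1.66) = 2.46 V.
Balancing electrons gives n = 3; the reaction quotient is Q = [Al³⁺]/[Ag⁺]^3 = 62.5.
E = E° − (RT/nF) ln Q = 2.46 − (8.314×273)/(3×96485) × (4.135) = 2.460 − 0.032 = 2.428 V.

2.43 V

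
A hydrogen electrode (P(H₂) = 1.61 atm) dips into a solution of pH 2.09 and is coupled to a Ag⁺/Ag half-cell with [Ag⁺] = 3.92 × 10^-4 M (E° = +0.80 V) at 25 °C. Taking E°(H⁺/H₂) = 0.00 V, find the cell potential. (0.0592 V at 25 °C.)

The Ag⁺/Ag couple is the cathode, so E°_cell = 0.80 V; n = 2.
[H⁺] = 10^(−2.09) = 0.0081 M, and Q = [H⁺]^2 / ([Ag⁺]^2·P(H₂)) = 267.
E = E° − (0.0592/2) log Q = 0.80 − (0.0592/2)(2.427) = 0.728 V.

0.73 V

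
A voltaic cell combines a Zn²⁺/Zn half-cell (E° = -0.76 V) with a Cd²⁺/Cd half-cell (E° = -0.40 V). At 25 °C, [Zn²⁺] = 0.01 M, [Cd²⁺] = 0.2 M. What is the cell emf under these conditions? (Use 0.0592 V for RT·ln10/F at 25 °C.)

The Cd²⁺/Cd couple has the higher reduction potential and acts as the cathode, so E°_cell = -0.40 − (-0.76) = 0.36 V.
Balancing electrons gives n = 2; the reaction quotient is Q = [Zn²⁺]/[Cd²⁺] = 0.0500.
At 25 °C, E = E° − (0.0592/n) log Q = 0.36 − (0.0592/2)(-1.301) = 0.360 + 0.039 = 0.399 V.

0.399 V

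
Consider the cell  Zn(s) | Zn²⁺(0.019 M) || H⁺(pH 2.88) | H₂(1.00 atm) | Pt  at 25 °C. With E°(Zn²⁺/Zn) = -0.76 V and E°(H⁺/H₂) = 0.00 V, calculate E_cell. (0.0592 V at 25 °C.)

The hydrogen couple is the cathode, so E°_cell = 0.76 V; n = 2.
[H⁺] = 10^(−2.88) = 0.0013 M, and Q = [Zn²⁺]·P(H₂) / [H⁺]^2 = 1.09 × 10^4.
E = E° − (0.0592/2) log Q = 0.76 − (0.0592/2)(4.039) = 0.640 V.

0.64 V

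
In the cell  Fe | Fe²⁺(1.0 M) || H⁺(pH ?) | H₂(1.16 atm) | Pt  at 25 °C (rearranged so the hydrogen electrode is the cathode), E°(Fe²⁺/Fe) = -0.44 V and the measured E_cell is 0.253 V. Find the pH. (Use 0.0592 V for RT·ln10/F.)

pH = 3.13

E°_cell = 0.44 V and n = 2.
log Q = n(E° − E)/0.0592 = 2×(0.44 − 0.253)/0.0592 = 6.318.
With Q = [Fe²⁺]·P(H₂) / [H⁺]^2, solving for [H⁺] gives log[H⁺] = -3.127, so pH = 3.13.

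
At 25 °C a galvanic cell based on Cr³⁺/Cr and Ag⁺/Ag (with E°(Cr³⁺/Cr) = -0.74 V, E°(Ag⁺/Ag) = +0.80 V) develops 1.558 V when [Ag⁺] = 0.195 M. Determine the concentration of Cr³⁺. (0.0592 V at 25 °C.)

9.1 × 10^-4 M

From the Nernst equation, log Q = n(E° − E)/0.0592 = 3(1.54 − 1.558)/0.0592 = -0.912, so Q = 0.122.
With Q = [Cr³⁺]/[Ag⁺]^3 and the known concentrations, [Cr³⁺] in the numerator gives [Cr³⁺] = 9.1 × 10^-4 M.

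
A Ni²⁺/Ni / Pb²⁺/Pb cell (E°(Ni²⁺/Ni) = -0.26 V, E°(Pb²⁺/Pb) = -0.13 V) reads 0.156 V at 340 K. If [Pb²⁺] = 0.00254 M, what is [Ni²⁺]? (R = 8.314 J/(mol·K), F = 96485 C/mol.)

From the Nernst equation, ln Q = nF(E° − E)/RT = 2×96485×(0.13 − 0.156)/(8.314×340) = -1.775, so Q = 0.170.
With Q = [Ni²⁺]/[Pb²⁺] and the known concentrations, [Ni²⁺] in the numerator gives [Ni²⁺] = 4.3 × 10^-4 M.

4.3 × 10^-4 M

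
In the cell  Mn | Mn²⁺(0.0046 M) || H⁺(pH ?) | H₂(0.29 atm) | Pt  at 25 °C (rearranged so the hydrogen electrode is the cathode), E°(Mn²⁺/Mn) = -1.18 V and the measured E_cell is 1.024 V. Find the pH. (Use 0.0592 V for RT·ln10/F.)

pH = 4.07

E°_cell = 1.18 V and n = 2.
log Q = n(E° − E)/0.0592 = 2×(1.18 − 1.024)/0.0592 = 5.270.
With Q = [Mn²⁺]·P(H₂) / [H⁺]^2, solving for [H⁺] gives log[H⁺] = -4.073, so pH = 4.07.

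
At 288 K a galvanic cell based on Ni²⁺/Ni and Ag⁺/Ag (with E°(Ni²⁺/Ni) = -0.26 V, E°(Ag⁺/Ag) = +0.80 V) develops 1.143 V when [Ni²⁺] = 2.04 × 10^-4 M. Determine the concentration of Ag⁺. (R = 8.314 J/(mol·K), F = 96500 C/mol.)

From the Nernst equation, ln Q = nF(E° − E)/RT = 2×96500×(1.06 − 1.143)/(8.314×288) = -6.690, so Q = 0.00124.
With Q = [Ni²⁺]/[Ag⁺]^2 and the known concentrations, [Ag⁺]^2 in the denominator gives [Ag⁺] = 0.41 M.

0.41 M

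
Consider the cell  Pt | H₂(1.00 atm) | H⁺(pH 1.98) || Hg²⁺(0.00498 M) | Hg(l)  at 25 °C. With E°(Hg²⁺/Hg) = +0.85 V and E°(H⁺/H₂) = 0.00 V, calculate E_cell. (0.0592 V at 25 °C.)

The Hg²⁺/Hg couple is the cathode, so E°_cell = 0.85 V; n = 2.
[H⁺] = 10^(−1.98) = 0.010 M, and Q = [H⁺]^2 / ([Hg²⁺]·P(H₂)) = 0.0220.
E = E° − (0.0592/2) log Q = 0.85 − (0.0592/2)(-1.657) = 0.899 V.

0.90 V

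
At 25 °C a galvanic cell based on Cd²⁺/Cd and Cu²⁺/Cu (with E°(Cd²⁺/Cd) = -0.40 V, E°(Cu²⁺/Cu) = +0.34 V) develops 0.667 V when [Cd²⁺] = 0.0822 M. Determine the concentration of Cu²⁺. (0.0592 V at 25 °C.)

From the Nernst equation, log Q = n(E° − E)/0.0592 = 2(0.74 − 0.667)/0.0592 = 2.466, so Q = 293.
With Q = [Cd²⁺]/[Cu²⁺] and the known concentrations, [Cu²⁺] in the denominator gives [Cu²⁺] = 2.8 × 10^-4 M.

2.8 × 10^-4 M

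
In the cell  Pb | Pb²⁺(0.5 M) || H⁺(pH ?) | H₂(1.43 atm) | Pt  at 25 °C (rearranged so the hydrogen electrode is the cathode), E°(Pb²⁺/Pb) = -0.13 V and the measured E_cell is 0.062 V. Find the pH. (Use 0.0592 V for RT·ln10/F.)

E°_cell = 0.13 V and n = 2.
log Q = n(E° − E)/0.0592 = 2×(0.13 − 0.062)/0.0592 = 2.297.
With Q = [Pb²⁺]·P(H₂) / [H⁺]^2, solving for [H⁺] gives log[H⁺] = -1.221, so pH = 1.22.

pH = 1.22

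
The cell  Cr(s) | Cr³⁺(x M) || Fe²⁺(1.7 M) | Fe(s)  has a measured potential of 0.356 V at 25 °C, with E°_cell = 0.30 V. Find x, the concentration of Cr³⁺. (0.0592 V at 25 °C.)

0.0032 M

From the Nernst equation, log Q = n(E° − E)/0.0592 = 6(0.30 − 0.356)/0.0592 = -5.676, so Q = 2.11 × 10^-6.
With Q = [Cr³⁺]^2/[Fe²⁺]^3 and the known concentrations, [Cr³⁺]^2 in the numerator gives [Cr³⁺] = 0.0032 M.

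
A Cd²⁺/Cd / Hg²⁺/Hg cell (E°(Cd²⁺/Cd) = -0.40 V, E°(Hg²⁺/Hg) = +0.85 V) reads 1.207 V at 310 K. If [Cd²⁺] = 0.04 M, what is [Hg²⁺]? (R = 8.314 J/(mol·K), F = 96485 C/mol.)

0.0016 M

From the Nernst equation, ln Q = nF(E° − E)/RT = 2×96485×(1.25 − 1.207)/(8.314×310) = 3.219, so Q = 25.0.
With Q = [Cd²⁺]/[Hg²⁺] and the known concentrations, [Hg²⁺] in the denominator gives [Hg²⁺] = 0.0016 M.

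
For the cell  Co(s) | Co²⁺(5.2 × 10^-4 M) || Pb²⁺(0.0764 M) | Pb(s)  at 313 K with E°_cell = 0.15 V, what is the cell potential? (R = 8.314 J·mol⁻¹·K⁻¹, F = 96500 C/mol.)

Balancing electrons gives n = 2; the reaction quotient is Q = [Co²⁺]/[Pb²⁺] = 0.00681.
E = E° − (RT/nF) ln Q = 0.15 − (8.314×313)/(2×96500) × (-4.990) = 0.150 + 0.067 = 0.217 V.

0.217 V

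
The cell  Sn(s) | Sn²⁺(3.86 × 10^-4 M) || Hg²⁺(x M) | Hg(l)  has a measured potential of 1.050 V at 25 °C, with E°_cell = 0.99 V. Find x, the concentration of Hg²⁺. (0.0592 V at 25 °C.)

From the Nernst equation, log Q = n(E° − E)/0.0592 = 2(0.99 − 1.050)/0.0592 = -2.027, so Q = 0.00940.
With Q = [Sn²⁺]/[Hg²⁺] and the known concentrations, [Hg²⁺] in the denominator gives [Hg²⁺] = 0.041 M.

0.041 M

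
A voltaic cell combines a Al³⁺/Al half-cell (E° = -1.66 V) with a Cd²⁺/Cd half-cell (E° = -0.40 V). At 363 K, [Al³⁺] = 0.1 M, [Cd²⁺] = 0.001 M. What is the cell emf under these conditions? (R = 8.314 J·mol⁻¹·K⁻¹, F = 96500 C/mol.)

The Cd²⁺/Cd couple has the higher reduction potential and acts as the cathode, so E°_cell = -0.40 − (-1.66) = 1.26 V.
Balancing electrons gives n = 6; the reaction quotient is Q = [Al³⁺]^2/[Cd²⁺]^3 = 1 × 10^7.
E = E° − (RT/nF) ln Q = 1.26 − (8.314×363)/(6×96500) × (16.118) = 1.260 − 0.084 = 1.176 V.

1.18 V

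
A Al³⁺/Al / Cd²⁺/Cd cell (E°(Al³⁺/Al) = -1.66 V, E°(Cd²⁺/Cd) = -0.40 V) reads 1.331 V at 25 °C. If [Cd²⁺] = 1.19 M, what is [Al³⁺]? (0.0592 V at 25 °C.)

From the Nernst equation, log Q = n(E° − E)/0.0592 = 6(1.26 − 1.331)/0.0592 = -7.196, so Q = 6.37 × 10^-8.
With Q = [Al³⁺]^2/[Cd²⁺]^3 and the known concentrations, [Al³⁺]^2 in the numerator gives [Al³⁺] = 3.3 × 10^-4 M.

3.3 × 10^-4 M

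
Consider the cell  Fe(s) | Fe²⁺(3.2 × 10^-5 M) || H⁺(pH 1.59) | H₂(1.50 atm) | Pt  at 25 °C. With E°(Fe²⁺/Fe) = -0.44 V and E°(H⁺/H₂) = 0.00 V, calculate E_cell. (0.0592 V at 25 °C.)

0.47 V

The hydrogen couple is the cathode, so E°_cell = 0.44 V; n = 2.
[H⁺] = 10^(−1.59) = 0.026 M, and Q = [Fe²⁺]·P(H₂) / [H⁺]^2 = 0.0727.
E = E° − (0.0592/2) log Q = 0.44 − (0.0592/2)(-1.139) = 0.474 V.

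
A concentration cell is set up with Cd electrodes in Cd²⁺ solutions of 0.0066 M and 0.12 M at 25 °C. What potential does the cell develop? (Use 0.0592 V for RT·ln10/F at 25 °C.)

0.037 V

Both half-cells are Cd²⁺/Cd, so E°_cell = 0. The concentrated side is the cathode; the cell reaction moves Cd²⁺ from high to low concentration with n = 2.
Q = [Cd²⁺]_dilute/[Cd²⁺]_conc = 0.0066/0.12 = 0.0550.
E = 0 − (0.0592/2) log Q = −(0.0592/2)(-1.260) = 0.0373 V.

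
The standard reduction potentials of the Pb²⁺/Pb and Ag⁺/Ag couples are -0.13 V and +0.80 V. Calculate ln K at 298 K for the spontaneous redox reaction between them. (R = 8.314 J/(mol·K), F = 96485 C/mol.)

ln K = 72.4

E°_cell = +0.80 − (-0.13) = 0.93 V, with n = 2 electrons transferred.
At equilibrium E = 0, so the Nernst equation gives ln K = nFE°/RT = (2)(96485)(0.93)/((8.314)(298)) = 72.43.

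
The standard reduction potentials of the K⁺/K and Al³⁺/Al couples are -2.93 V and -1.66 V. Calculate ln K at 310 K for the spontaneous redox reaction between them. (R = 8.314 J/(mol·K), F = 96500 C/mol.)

ln K = 142.7

E°_cell = -1.66 − (-2.93) = 1.27 V, with n = 3 electrons transferred.
At equilibrium E = 0, so the Nernst equation gives ln K = nFE°/RT = (3)(96500)(1.27)/((8.314)(310)) = 142.65.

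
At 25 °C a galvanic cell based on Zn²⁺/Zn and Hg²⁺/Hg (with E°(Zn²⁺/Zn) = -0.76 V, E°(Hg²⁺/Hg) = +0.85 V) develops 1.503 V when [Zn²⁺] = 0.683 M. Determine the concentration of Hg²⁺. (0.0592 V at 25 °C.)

From the Nernst equation, log Q = n(E° − E)/0.0592 = 2(1.61 − 1.503)/0.0592 = 3.615, so Q = 4120.
With Q = [Zn²⁺]/[Hg²⁺] and the known concentrations, [Hg²⁺] in the denominator gives [Hg²⁺] = 1.7 × 10^-4 M.

1.7 × 10^-4 M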